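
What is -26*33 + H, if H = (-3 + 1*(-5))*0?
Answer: -858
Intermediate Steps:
H = 0 (H = (-3 - 5)*0 = -8*0 = 0)
-26*33 + H = -26*33 + 0 = -858 + 0 = -858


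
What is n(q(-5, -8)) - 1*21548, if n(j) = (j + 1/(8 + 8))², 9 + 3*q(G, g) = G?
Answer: -49597751/2304 ≈ -21527.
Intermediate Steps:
q(G, g) = -3 + G/3
n(j) = (1/16 + j)² (n(j) = (j + 1/16)² = (1/16 + j)²)
n(q(-5, -8)) - 1*21548 = (1 + 16*(-3 + (⅓)*(-5)))²/256 - 1*21548 = (1 + 16*(-3 - 5/3))²/256 - 21548 = (1 + 16*(-14/3))²/256 - 21548 = (1 - 224/3)²/256 - 21548 = (-221/3)²/256 - 21548 = (1/256)*(48841/9) - 21548 = 48841/2304 - 21548 = -49597751/2304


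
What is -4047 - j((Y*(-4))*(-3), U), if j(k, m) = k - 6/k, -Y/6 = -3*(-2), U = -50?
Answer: -260281/72 ≈ -3615.0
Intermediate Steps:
Y = -36 (Y = -(-18)*(-2) = -6*6 = -36)
j(k, m) = k - 6/k
-4047 - j((Y*(-4))*(-3), U) = -4047 - (-36*(-4)*(-3) - 6/(-36*(-4)*(-3))) = -4047 - (144*(-3) - 6/(144*(-3))) = -4047 - (-432 - 6/(-432)) = -4047 - (-432 - 6*(-1/432)) = -4047 - (-432 + 1/72) = -4047 - 1*(-31103/72) = -4047 + 31103/72 = -260281/72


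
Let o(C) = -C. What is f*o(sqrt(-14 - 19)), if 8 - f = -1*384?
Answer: -392*I*sqrt(33) ≈ -2251.9*I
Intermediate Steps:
f = 392 (f = 8 - (-1)*384 = 8 - 1*(-384) = 8 + 384 = 392)
f*o(sqrt(-14 - 19)) = 392*(-sqrt(-14 - 19)) = 392*(-sqrt(-33)) = 392*(-I*sqrt(33)) = -392*I*sqrt(33)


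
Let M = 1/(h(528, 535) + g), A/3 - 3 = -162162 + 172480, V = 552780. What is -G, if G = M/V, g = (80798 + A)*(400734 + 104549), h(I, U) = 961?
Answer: -1/31216003075620720 ≈ -3.2035e-17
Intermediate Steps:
A = 30963 (A = 9 + 3*(-162162 + 172480) = 9 + 3*10318 = 9 + 30954 = 30963)
g = 56470933363 (g = (80798 + 30963)*(400734 + 104549) = 111761*505283 = 56470933363)
M = 1/56470934324 (M = 1/(961 + 56470933363) = 1/56470934324 ≈ 1.7708e-11)
G = 1/31216003075620720 (G = (1/56470934324)/552780 = (1/56470934324)*(1/552780) = 1/31216003075620720 ≈ 3.2035e-17)
-G = -1*1/31216003075620720 = -1/31216003075620720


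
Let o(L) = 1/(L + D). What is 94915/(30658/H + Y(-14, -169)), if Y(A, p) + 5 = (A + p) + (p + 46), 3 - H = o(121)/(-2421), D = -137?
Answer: 11029787405/1151427911 ≈ 9.5792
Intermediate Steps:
o(L) = 1/(-137 + L) (o(L) = 1/(L - 137) = 1/(-137 + L))
H = 116207/38736 (H = 3 - 1/((-137 + 121)*(-2421)) = 3 - (-1)/((-16)*2421) = 3 - (-1)*(-1)/(16*2421) = 3 - 1*1/38736 = 3 - 1/38736 = 116207/38736 ≈ 3.0000)
Y(A, p) = 41 + A + 2*p (Y(A, p) = -5 + ((A + p) + (p + 46)) = -5 + ((A + p) + (46 + p)) = -5 + (46 + A + 2*p) = 41 + A + 2*p)
94915/(30658/H + Y(-14, -169)) = 94915/(30658/(116207/38736) + (41 - 14 + 2*(-169))) = 94915/(30658*(38736/116207) + (41 - 14 - 338)) = 94915/(1187568288/116207 - 311) = 94915/(1151427911/116207) = 94915*(116207/1151427911) = 11029787405/1151427911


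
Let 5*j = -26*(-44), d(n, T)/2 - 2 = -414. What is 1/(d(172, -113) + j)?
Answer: -5/2976 ≈ -0.0016801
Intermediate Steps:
d(n, T) = -824 (d(n, T) = 4 + 2*(-414) = 4 - 828 = -824)
j = 1144/5 (j = (-26*(-44))/5 = (⅕)*1144 = 1144/5 ≈ 228.80)
1/(d(172, -113) + j) = 1/(-824 + 1144/5) = 1/(-2976/5) = -5/2976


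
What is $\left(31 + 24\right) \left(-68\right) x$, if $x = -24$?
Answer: $89760$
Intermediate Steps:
$\left(31 + 24\right) \left(-68\right) x = \left(31 + 24\right) \left(-68\right) \left(-24\right) = 55 \left(-68\right) \left(-24\right) = \left(-3740\right) \left(-24\right) = 89760$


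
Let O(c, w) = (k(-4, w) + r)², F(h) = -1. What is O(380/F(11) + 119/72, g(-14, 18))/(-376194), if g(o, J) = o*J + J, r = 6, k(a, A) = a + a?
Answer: -2/188097 ≈ -1.0633e-5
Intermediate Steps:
k(a, A) = 2*a
g(o, J) = J + J*o (g(o, J) = J*o + J = J + J*o)
O(c, w) = 4 (O(c, w) = (2*(-4) + 6)² = (-8 + 6)² = (-2)² = 4)
O(380/F(11) + 119/72, g(-14, 18))/(-376194) = 4/(-376194) = 4*(-1/376194) = -2/188097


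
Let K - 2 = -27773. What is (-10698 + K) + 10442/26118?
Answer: -502361450/13059 ≈ -38469.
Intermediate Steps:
K = -27771 (K = 2 - 27773 = -27771)
(-10698 + K) + 10442/26118 = (-10698 - 27771) + 10442/26118 = -38469 + 10442*(1/26118) = -38469 + 5221/13059 = -502361450/13059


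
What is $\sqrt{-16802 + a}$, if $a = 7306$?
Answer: $2 i \sqrt{2374} \approx 97.447 i$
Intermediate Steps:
$\sqrt{-16802 + a} = \sqrt{-16802 + 7306} = \sqrt{-9496} = 2 i \sqrt{2374}$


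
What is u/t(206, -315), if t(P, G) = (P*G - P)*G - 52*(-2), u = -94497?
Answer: -94497/20505344 ≈ -0.0046084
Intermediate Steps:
t(P, G) = 104 + G*(-P + G*P) (t(P, G) = (G*P - P)*G + 104 = (-P + G*P)*G + 104 = G*(-P + G*P) + 104 = 104 + G*(-P + G*P))
u/t(206, -315) = -94497/(104 + 206*(-315)² - 1*(-315)*206) = -94497/(104 + 206*99225 + 64890) = -94497/(104 + 20440350 + 64890) = -94497/20505344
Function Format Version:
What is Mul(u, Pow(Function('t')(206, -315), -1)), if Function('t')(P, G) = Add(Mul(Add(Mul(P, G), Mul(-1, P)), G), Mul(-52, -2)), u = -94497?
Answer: Rational(-94497, 20505344) ≈ -0.0046084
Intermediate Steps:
Function('t')(P, G) = Add(104, Mul(G, Add(Mul(-1, P), Mul(G, P)))) (Function('t')(P, G) = Add(Mul(Add(Mul(G, P), Mul(-1, P)), G), 104) = Add(Mul(Add(Mul(-1, P), Mul(G, P)), G), 104) = Add(Mul(G, Add(Mul(-1, P), Mul(G, P))), 104) = Add(104, Mul(G, Add(Mul(-1, P), Mul(G, P)))))
Mul(u, Pow(Function('t')(206, -315), -1)) = Mul(-94497, Pow(Add(104, Mul(206, Pow(-315, 2)), Mul(-1, -315, 206)), -1)) = Mul(-94497, Pow(Add(104, Mul(206, 99225), 64890), -1)) = Mul(-94497, Pow(Add(104, 20440350, 64890), -1)) = Mul(-94497, Pow(20505344, -1)) = Mul(-94497, Rational(1, 20505344)) = Rational(-94497, 20505344)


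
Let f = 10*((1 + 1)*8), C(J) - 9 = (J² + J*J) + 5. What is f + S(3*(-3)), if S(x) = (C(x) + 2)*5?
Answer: 1050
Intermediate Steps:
C(J) = 14 + 2*J² (C(J) = 9 + ((J² + J*J) + 5) = 9 + ((J² + J²) + 5) = 9 + (2*J² + 5) = 9 + (5 + 2*J²) = 14 + 2*J²)
f = 160 (f = 10*(2*8) = 10*16 = 160)
S(x) = 80 + 10*x² (S(x) = ((14 + 2*x²) + 2)*5 = (16 + 2*x²)*5 = 80 + 10*x²)
f + S(3*(-3)) = 160 + (80 + 10*(3*(-3))²) = 160 + (80 + 10*(-9)²) = 160 + (80 + 10*81) = 160 + (80 + 810) = 160 + 890 = 1050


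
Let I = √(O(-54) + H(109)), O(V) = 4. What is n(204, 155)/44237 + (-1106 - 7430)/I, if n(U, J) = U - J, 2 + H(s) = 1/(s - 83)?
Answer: 49/44237 - 8536*√1378/53 ≈ -5978.6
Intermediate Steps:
H(s) = -2 + 1/(-83 + s) (H(s) = -2 + 1/(s - 83) = -2 + 1/(-83 + s))
I = √1378/26 (I = √(4 + (167 - 2*109)/(-83 + 109)) = √(4 + (167 - 218)/26) = √(4 + (1/26)*(-51)) = √(4 - 51/26) = √(53/26) = √1378/26 ≈ 1.4277)
n(204, 155)/44237 + (-1106 - 7430)/I = (204 - 1*155)/44237 + (-1106 - 7430)/((√1378/26)) = (204 - 155)*(1/44237) - 8536*√1378/53 = 49*(1/44237) - 8536*√1378/53 = 49/44237 - 8536*√1378/53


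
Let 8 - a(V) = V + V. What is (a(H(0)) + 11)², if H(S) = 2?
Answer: 225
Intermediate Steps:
a(V) = 8 - 2*V (a(V) = 8 - (V + V) = 8 - 2*V)
(a(H(0)) + 11)² = ((8 - 2*2) + 11)² = ((8 - 4) + 11)² = (4 + 11)² = 15² = 225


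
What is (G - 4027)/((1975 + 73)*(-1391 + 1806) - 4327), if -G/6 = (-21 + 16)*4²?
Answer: -3547/845593 ≈ -0.0041947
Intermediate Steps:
G = 480 (G = -6*(-21 + 16)*4² = -(-30)*16 = -6*(-80) = 480)
(G - 4027)/((1975 + 73)*(-1391 + 1806) - 4327) = (480 - 4027)/((1975 + 73)*(-1391 + 1806) - 4327) = -3547/(2048*415 - 4327) = -3547/(849920 - 4327) = -3547/845593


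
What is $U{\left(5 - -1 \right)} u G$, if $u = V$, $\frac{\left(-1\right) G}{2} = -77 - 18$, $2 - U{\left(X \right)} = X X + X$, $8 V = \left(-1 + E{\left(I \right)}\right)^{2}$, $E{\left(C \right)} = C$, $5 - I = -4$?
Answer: $-60800$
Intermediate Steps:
$I = 9$ ($I = 5 - -4 = 5 + 4 = 9$)
$V = 8$ ($V = \frac{\left(-1 + 9\right)^{2}}{8} = \frac{8^{2}}{8} = \frac{1}{8} \cdot 64 = 8$)
$U{\left(X \right)} = 2 - X - X^{2}$ ($U{\left(X \right)} = 2 - \left(X X + X\right) = 2 - \left(X^{2} + X\right) = 2 - \left(X + X^{2}\right) = 2 - X - X^{2}$)
$G = 190$ ($G = - 2 \left(-77 - 18\right) = \left(-2\right) \left(-95\right) = 190$)
$u = 8$
$U{\left(5 - -1 \right)} u G = \left(2 - \left(5 - -1\right) - \left(5 - -1\right)^{2}\right) 8 \cdot 190 = \left(2 - \left(5 + 1\right) - \left(5 + 1\right)^{2}\right) 8 \cdot 190 = \left(2 - 6 - 6^{2}\right) 8 \cdot 190 = \left(2 - 6 - 36\right) 8 \cdot 190 = \left(-40\right) 8 \cdot 190 = \left(-320\right) 190 = -60800$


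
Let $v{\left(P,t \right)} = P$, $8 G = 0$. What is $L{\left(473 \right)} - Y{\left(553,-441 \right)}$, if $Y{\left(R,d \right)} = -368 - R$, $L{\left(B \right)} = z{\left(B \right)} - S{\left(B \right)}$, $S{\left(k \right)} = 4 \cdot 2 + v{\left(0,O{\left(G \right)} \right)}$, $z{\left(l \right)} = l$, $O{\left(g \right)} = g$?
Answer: $1386$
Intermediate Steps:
$G = 0$ ($G = \frac{1}{8} \cdot 0 = 0$)
$S{\left(k \right)} = 8$ ($S{\left(k \right)} = 4 \cdot 2 + 0 = 8 + 0 = 8$)
$L{\left(B \right)} = -8 + B$ ($L{\left(B \right)} = B - 8 = -8 + B$)
$L{\left(473 \right)} - Y{\left(553,-441 \right)} = \left(-8 + 473\right) - \left(-368 - 553\right) = 465 - \left(-368 - 553\right) = 465 - -921 = 465 + 921 = 1386$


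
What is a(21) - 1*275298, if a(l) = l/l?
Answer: -275297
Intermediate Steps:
a(l) = 1
a(21) - 1*275298 = 1 - 1*275298 = 1 - 275298 = -275297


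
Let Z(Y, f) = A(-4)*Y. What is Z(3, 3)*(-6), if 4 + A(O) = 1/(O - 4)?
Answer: 297/4 ≈ 74.250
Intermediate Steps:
A(O) = -4 + 1/(-4 + O) (A(O) = -4 + 1/(O - 4) = -4 + 1/(-4 + O))
Z(Y, f) = -33*Y/8 (Z(Y, f) = ((17 - 4*(-4))/(-4 - 4))*Y = ((17 + 16)/(-8))*Y = (-1/8*33)*Y = -33*Y/8)
Z(3, 3)*(-6) = -33/8*3*(-6) = -99/8*(-6) = 297/4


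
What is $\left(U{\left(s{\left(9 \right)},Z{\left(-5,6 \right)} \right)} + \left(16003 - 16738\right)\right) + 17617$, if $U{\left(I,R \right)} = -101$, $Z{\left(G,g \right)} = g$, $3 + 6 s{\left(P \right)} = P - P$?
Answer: $16781$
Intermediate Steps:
$s{\left(P \right)} = - \frac{1}{2}$ ($s{\left(P \right)} = - \frac{1}{2} + \frac{P - P}{6} = - \frac{1}{2} + \frac{1}{6} \cdot 0 = - \frac{1}{2} + 0 = - \frac{1}{2}$)
$\left(U{\left(s{\left(9 \right)},Z{\left(-5,6 \right)} \right)} + \left(16003 - 16738\right)\right) + 17617 = \left(-101 + \left(16003 - 16738\right)\right) + 17617 = \left(-101 - 735\right) + 17617 = -836 + 17617 = 16781$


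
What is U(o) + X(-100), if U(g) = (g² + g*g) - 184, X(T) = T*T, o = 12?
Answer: 10104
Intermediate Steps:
X(T) = T²
U(g) = -184 + 2*g² (U(g) = (g² + g²) - 184 = 2*g² - 184 = -184 + 2*g²)
U(o) + X(-100) = (-184 + 2*12²) + (-100)² = (-184 + 2*144) + 10000 = (-184 + 288) + 10000 = 104 + 10000 = 10104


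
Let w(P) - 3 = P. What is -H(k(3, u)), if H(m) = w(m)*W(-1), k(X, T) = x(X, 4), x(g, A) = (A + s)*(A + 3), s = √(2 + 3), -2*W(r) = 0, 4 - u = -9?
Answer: 0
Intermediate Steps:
u = 13 (u = 4 - 1*(-9) = 4 + 9 = 13)
W(r) = 0 (W(r) = -½*0 = 0)
w(P) = 3 + P
s = √5 ≈ 2.2361
x(g, A) = (3 + A)*(A + √5) (x(g, A) = (A + √5)*(A + 3) = (A + √5)*(3 + A) = (3 + A)*(A + √5))
k(X, T) = 28 + 7*√5 (k(X, T) = 4² + 3*4 + 3*√5 + 4*√5 = 16 + 12 + 3*√5 + 4*√5 = 28 + 7*√5)
H(m) = 0 (H(m) = (3 + m)*0 = 0)
-H(k(3, u)) = -1*0 = 0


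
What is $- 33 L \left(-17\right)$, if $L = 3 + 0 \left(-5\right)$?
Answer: $1683$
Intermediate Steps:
$L = 3$ ($L = 3 + 0 = 3$)
$- 33 L \left(-17\right) = \left(-33\right) 3 \left(-17\right) = \left(-99\right) \left(-17\right) = 1683$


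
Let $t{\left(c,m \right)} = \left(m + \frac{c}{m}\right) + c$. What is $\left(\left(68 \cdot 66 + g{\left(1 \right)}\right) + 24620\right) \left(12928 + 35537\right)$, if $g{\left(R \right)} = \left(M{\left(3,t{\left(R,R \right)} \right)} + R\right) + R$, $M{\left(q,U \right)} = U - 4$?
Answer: $1410767685$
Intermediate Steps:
$t{\left(c,m \right)} = c + m + \frac{c}{m}$
$M{\left(q,U \right)} = -4 + U$ ($M{\left(q,U \right)} = U - 4 = -4 + U$)
$g{\left(R \right)} = -3 + 4 R$ ($g{\left(R \right)} = \left(\left(-4 + \left(R + R + \frac{R}{R}\right)\right) + R\right) + R = \left(\left(-4 + \left(R + R + 1\right)\right) + R\right) + R = \left(\left(-4 + \left(1 + 2 R\right)\right) + R\right) + R = \left(\left(-3 + 2 R\right) + R\right) + R = \left(-3 + 3 R\right) + R = -3 + 4 R$)
$\left(\left(68 \cdot 66 + g{\left(1 \right)}\right) + 24620\right) \left(12928 + 35537\right) = \left(\left(68 \cdot 66 + \left(-3 + 4 \cdot 1\right)\right) + 24620\right) \left(12928 + 35537\right) = \left(\left(4488 + \left(-3 + 4\right)\right) + 24620\right) 48465 = \left(\left(4488 + 1\right) + 24620\right) 48465 = \left(4489 + 24620\right) 48465 = 29109 \cdot 48465 = 1410767685$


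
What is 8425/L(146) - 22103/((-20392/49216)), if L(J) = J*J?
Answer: 2898521190621/54334484 ≈ 53346.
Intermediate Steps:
L(J) = J**2
8425/L(146) - 22103/((-20392/49216)) = 8425/(146**2) - 22103/((-20392/49216)) = 8425/21316 - 22103/((-20392*1/49216)) = 8425*(1/21316) - 22103/(-2549/6152) = 8425/21316 - 22103*(-6152/2549) = 8425/21316 + 135977656/2549 = 2898521190621/54334484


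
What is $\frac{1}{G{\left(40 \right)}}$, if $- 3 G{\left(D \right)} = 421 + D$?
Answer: $- \frac{3}{461} \approx -0.0065076$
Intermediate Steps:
$G{\left(D \right)} = - \frac{421}{3} - \frac{D}{3}$ ($G{\left(D \right)} = - \frac{421 + D}{3} = - \frac{421}{3} - \frac{D}{3}$)
$\frac{1}{G{\left(40 \right)}} = \frac{1}{- \frac{421}{3} - \frac{40}{3}} = \frac{1}{- \frac{461}{3}} = - \frac{3}{461}$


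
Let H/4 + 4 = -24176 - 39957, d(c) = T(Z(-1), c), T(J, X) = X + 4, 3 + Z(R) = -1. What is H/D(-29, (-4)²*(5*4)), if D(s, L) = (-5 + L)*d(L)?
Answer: -21379/8505 ≈ -2.5137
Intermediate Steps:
Z(R) = -4 (Z(R) = -3 - 1 = -4)
T(J, X) = 4 + X
d(c) = 4 + c
D(s, L) = (-5 + L)*(4 + L)
H = -256548 (H = -16 + 4*(-24176 - 39957) = -16 + 4*(-64133) = -16 - 256532 = -256548)
H/D(-29, (-4)²*(5*4)) = -256548*1/((-5 + (-4)²*(5*4))*(4 + (-4)²*(5*4))) = -256548*1/((-5 + 16*20)*(4 + 16*20)) = -256548*1/((-5 + 320)*(4 + 320)) = -256548/(315*324) = -256548/102060 = -256548*1/102060 = -21379/8505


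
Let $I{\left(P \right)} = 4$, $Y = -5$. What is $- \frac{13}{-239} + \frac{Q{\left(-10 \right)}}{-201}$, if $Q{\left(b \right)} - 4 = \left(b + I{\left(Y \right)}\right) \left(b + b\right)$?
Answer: $- \frac{27023}{48039} \approx -0.56252$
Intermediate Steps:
$Q{\left(b \right)} = 4 + 2 b \left(4 + b\right)$ ($Q{\left(b \right)} = 4 + \left(b + 4\right) \left(b + b\right) = 4 + \left(4 + b\right) 2 b = 4 + 2 b \left(4 + b\right)$)
$- \frac{13}{-239} + \frac{Q{\left(-10 \right)}}{-201} = - \frac{13}{-239} + \frac{4 + 2 \left(-10\right)^{2} + 8 \left(-10\right)}{-201} = \left(-13\right) \left(- \frac{1}{239}\right) + \left(4 + 2 \cdot 100 - 80\right) \left(- \frac{1}{201}\right) = \frac{13}{239} + \left(4 + 200 - 80\right) \left(- \frac{1}{201}\right) = \frac{13}{239} + 124 \left(- \frac{1}{201}\right) = \frac{13}{239} - \frac{124}{201} = - \frac{27023}{48039}$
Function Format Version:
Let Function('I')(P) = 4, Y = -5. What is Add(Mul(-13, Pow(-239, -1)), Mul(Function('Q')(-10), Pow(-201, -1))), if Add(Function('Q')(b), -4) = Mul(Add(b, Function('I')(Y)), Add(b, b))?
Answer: Rational(-27023, 48039) ≈ -0.56252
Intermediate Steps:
Function('Q')(b) = Add(4, Mul(2, b, Add(4, b))) (Function('Q')(b) = Add(4, Mul(Add(b, 4), Add(b, b))) = Add(4, Mul(Add(4, b), Mul(2, b))) = Add(4, Mul(2, b, Add(4, b))))
Add(Mul(-13, Pow(-239, -1)), Mul(Function('Q')(-10), Pow(-201, -1))) = Add(Mul(-13, Pow(-239, -1)), Mul(Add(4, Mul(2, Pow(-10, 2)), Mul(8, -10)), Pow(-201, -1))) = Add(Mul(-13, Rational(-1, 239)), Mul(Add(4, Mul(2, 100), -80), Rational(-1, 201))) = Add(Rational(13, 239), Mul(Add(4, 200, -80), Rational(-1, 201))) = Add(Rational(13, 239), Mul(124, Rational(-1, 201))) = Add(Rational(13, 239), Rational(-124, 201)) = Rational(-27023, 48039)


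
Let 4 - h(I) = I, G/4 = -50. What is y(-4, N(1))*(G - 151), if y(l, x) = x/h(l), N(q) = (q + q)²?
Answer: -351/2 ≈ -175.50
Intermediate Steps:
G = -200 (G = 4*(-50) = -200)
h(I) = 4 - I
N(q) = 4*q² (N(q) = (2*q)² = 4*q²)
y(l, x) = x/(4 - l)
y(-4, N(1))*(G - 151) = (-4*1²/(-4 - 4))*(-200 - 151) = -1*4*1/(-8)*(-351) = -1*4*(-⅛)*(-351) = (½)*(-351) = -351/2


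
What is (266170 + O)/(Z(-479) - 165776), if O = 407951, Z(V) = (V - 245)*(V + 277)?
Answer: -674121/19528 ≈ -34.521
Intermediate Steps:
Z(V) = (-245 + V)*(277 + V)
(266170 + O)/(Z(-479) - 165776) = (266170 + 407951)/((-67865 + (-479)² + 32*(-479)) - 165776) = 674121/((-67865 + 229441 - 15328) - 165776) = 674121/(146248 - 165776) = 674121/(-19528) = 674121*(-1/19528) = -674121/19528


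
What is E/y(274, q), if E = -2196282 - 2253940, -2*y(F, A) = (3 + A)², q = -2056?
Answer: 8900444/4214809 ≈ 2.1117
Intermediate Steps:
y(F, A) = -(3 + A)²/2
E = -4450222
E/y(274, q) = -4450222*(-2/(3 - 2056)²) = -4450222/((-½*(-2053)²)) = -4450222/((-½*4214809)) = -4450222/(-4214809/2) = -4450222*(-2/4214809) = 8900444/4214809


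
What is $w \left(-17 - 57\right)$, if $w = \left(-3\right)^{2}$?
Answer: $-666$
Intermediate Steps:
$w = 9$
$w \left(-17 - 57\right) = 9 \left(-17 - 57\right) = 9 \left(-74\right) = -666$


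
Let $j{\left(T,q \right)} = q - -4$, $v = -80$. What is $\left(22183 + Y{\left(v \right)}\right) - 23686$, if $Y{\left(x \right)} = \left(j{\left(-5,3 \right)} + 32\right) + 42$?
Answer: $-1422$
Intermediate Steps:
$j{\left(T,q \right)} = 4 + q$ ($j{\left(T,q \right)} = q + 4 = 4 + q$)
$Y{\left(x \right)} = 81$ ($Y{\left(x \right)} = \left(\left(4 + 3\right) + 32\right) + 42 = \left(7 + 32\right) + 42 = 39 + 42 = 81$)
$\left(22183 + Y{\left(v \right)}\right) - 23686 = \left(22183 + 81\right) - 23686 = 22264 - 23686 = -1422$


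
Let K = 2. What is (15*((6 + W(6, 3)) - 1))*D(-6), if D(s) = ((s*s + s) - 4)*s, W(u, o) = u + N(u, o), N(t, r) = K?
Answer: -30420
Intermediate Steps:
N(t, r) = 2
W(u, o) = 2 + u (W(u, o) = u + 2 = 2 + u)
D(s) = s*(-4 + s + s²) (D(s) = ((s² + s) - 4)*s = ((s + s²) - 4)*s = (-4 + s + s²)*s = s*(-4 + s + s²))
(15*((6 + W(6, 3)) - 1))*D(-6) = (15*((6 + (2 + 6)) - 1))*(-6*(-4 - 6 + (-6)²)) = (15*((6 + 8) - 1))*(-6*(-4 - 6 + 36)) = (15*(14 - 1))*(-6*26) = (15*13)*(-156) = 195*(-156) = -30420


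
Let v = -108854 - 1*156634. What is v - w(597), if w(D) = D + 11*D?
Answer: -272652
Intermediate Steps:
v = -265488 (v = -108854 - 156634 = -265488)
w(D) = 12*D
v - w(597) = -265488 - 12*597 = -265488 - 1*7164 = -265488 - 7164 = -272652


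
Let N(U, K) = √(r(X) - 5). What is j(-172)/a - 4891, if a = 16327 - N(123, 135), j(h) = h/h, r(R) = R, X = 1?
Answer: -1303798416976/266570933 + 2*I/266570933 ≈ -4891.0 + 7.5027e-9*I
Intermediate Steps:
N(U, K) = 2*I (N(U, K) = √(1 - 5) = √(-4) = 2*I)
j(h) = 1
a = 16327 - 2*I ≈ 16327.0 - 2.0*I
j(-172)/a - 4891 = 1/(16327 - 2*I) - 4891 = 1*((16327 + 2*I)/266570933) - 4891 = (16327 + 2*I)/266570933 - 4891 = -4891 + (16327 + 2*I)/266570933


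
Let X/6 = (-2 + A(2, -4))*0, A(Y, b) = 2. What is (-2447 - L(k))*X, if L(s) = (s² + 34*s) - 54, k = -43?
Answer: 0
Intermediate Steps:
L(s) = -54 + s² + 34*s
X = 0 (X = 6*((-2 + 2)*0) = 6*(0*0) = 6*0 = 0)
(-2447 - L(k))*X = (-2447 - (-54 + (-43)² + 34*(-43)))*0 = (-2447 - (-54 + 1849 - 1462))*0 = (-2447 - 1*333)*0 = (-2447 - 333)*0 = -2780*0 = 0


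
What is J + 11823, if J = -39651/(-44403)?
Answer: 175005440/14801 ≈ 11824.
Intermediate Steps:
J = 13217/14801 (J = -39651*(-1/44403) = 13217/14801 ≈ 0.89298)
J + 11823 = 13217/14801 + 11823 = 175005440/14801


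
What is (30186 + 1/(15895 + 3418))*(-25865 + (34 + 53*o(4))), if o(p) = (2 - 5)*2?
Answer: -15244402044631/19313 ≈ -7.8933e+8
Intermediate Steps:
o(p) = -6 (o(p) = -3*2 = -6)
(30186 + 1/(15895 + 3418))*(-25865 + (34 + 53*o(4))) = (30186 + 1/(15895 + 3418))*(-25865 + (34 + 53*(-6))) = (30186 + 1/19313)*(-25865 + (34 - 318)) = (30186 + 1/19313)*(-25865 - 284) = (582982219/19313)*(-26149) = -15244402044631/19313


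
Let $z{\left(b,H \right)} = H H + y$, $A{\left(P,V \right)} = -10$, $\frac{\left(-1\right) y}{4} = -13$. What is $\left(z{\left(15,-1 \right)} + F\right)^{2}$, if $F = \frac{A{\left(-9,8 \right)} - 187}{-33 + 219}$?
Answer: $\frac{93334921}{34596} \approx 2697.9$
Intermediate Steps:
$y = 52$ ($y = \left(-4\right) \left(-13\right) = 52$)
$z{\left(b,H \right)} = 52 + H^{2}$ ($z{\left(b,H \right)} = H H + 52 = H^{2} + 52 = 52 + H^{2}$)
$F = - \frac{197}{186}$ ($F = \frac{-10 - 187}{-33 + 219} = - \frac{197}{186} \approx -1.0591$)
$\left(z{\left(15,-1 \right)} + F\right)^{2} = \left(\left(52 + \left(-1\right)^{2}\right) - \frac{197}{186}\right)^{2} = \left(\left(52 + 1\right) - \frac{197}{186}\right)^{2} = \left(53 - \frac{197}{186}\right)^{2} = \left(\frac{9661}{186}\right)^{2} = \frac{93334921}{34596}$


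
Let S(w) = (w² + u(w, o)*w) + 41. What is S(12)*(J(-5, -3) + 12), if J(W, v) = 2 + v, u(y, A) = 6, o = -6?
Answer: 2827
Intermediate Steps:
S(w) = 41 + w² + 6*w (S(w) = (w² + 6*w) + 41 = 41 + w² + 6*w)
S(12)*(J(-5, -3) + 12) = (41 + 12² + 6*12)*((2 - 3) + 12) = (41 + 144 + 72)*(-1 + 12) = 257*11 = 2827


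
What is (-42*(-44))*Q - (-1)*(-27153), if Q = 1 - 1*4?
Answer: -32697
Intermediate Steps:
Q = -3 (Q = 1 - 4 = -3)
(-42*(-44))*Q - (-1)*(-27153) = -42*(-44)*(-3) - (-1)*(-27153) = 1848*(-3) - 1*27153 = -5544 - 27153 = -32697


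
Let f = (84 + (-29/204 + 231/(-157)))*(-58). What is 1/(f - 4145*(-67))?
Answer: 16014/4370806435 ≈ 3.6639e-6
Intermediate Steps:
f = -76521575/16014 (f = (84 + (-29*1/204 + 231*(-1/157)))*(-58) = (84 + (-29/204 - 231/157))*(-58) = (84 - 51677/32028)*(-58) = (2638675/32028)*(-58) = -76521575/16014 ≈ -4778.4)
1/(f - 4145*(-67)) = 1/(-76521575/16014 - 4145*(-67)) = 1/(-76521575/16014 + 277715) = 1/(4370806435/16014) = 16014/4370806435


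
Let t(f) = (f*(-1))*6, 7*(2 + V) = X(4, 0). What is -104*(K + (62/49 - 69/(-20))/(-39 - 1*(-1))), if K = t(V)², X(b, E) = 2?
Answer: -51157847/4655 ≈ -10990.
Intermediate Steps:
V = -12/7 (V = -2 + (⅐)*2 = -2 + 2/7 = -12/7 ≈ -1.7143)
t(f) = -6*f (t(f) = -f*6 = -6*f)
K = 5184/49 (K = (-6*(-12/7))² = (72/7)² = 5184/49 ≈ 105.80)
-104*(K + (62/49 - 69/(-20))/(-39 - 1*(-1))) = -104*(5184/49 + (62/49 - 69/(-20))/(-39 - 1*(-1))) = -104*(5184/49 + (62*(1/49) - 69*(-1/20))/(-39 + 1)) = -104*(5184/49 + (62/49 + 69/20)/(-38)) = -104*(5184/49 + (4621/980)*(-1/38)) = -104*(5184/49 - 4621/37240) = -104*3935219/37240 = -51157847/4655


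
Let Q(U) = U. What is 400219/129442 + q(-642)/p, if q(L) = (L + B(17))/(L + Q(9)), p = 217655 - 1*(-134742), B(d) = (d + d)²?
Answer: 1463536157471/473348812722 ≈ 3.0919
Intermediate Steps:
B(d) = 4*d² (B(d) = (2*d)² = 4*d²)
p = 352397 (p = 217655 + 134742 = 352397)
q(L) = (1156 + L)/(9 + L) (q(L) = (L + 4*17²)/(L + 9) = (L + 4*289)/(9 + L) = (L + 1156)/(9 + L) = (1156 + L)/(9 + L))
400219/129442 + q(-642)/p = 400219/129442 + ((1156 - 642)/(9 - 642))/352397 = 400219*(1/129442) + (514/(-633))*(1/352397) = 400219/129442 - 1/633*514*(1/352397) = 400219/129442 - 514/633*1/352397 = 400219/129442 - 514/223067301 = 1463536157471/473348812722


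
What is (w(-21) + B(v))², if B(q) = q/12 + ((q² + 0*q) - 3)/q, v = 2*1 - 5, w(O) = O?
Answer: 8649/16 ≈ 540.56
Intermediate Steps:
v = -3 (v = 2 - 5 = -3)
B(q) = q/12 + (-3 + q²)/q (B(q) = q*(1/12) + ((q² + 0) - 3)/q = q/12 + (q² - 3)/q = q/12 + (-3 + q²)/q)
(w(-21) + B(v))² = (-21 + (-3/(-3) + (13/12)*(-3)))² = (-21 + (-3*(-⅓) - 13/4))² = (-21 + (1 - 13/4))² = (-21 - 9/4)² = (-93/4)² = 8649/16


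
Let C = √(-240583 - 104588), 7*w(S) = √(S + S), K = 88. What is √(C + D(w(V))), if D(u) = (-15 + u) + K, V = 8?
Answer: √(3605 + 49*I*√345171)/7 ≈ 18.244 + 16.102*I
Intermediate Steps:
w(S) = √2*√S/7 (w(S) = √(S + S)/7 = √(2*S)/7 = (√2*√S)/7 = √2*√S/7)
D(u) = 73 + u (D(u) = (-15 + u) + 88 = 73 + u)
C = I*√345171 (C = √(-345171) = I*√345171 ≈ 587.51*I)
√(C + D(w(V))) = √(I*√345171 + (73 + √2*√8/7)) = √(I*√345171 + (73 + √2*(2*√2)/7)) = √(I*√345171 + (73 + 4/7)) = √(I*√345171 + 515/7) = √(515/7 + I*√345171)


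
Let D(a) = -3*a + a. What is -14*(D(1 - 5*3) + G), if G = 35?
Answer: -882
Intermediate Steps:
D(a) = -2*a
-14*(D(1 - 5*3) + G) = -14*(-2*(1 - 5*3) + 35) = -14*(-2*(1 - 15) + 35) = -14*(-2*(-14) + 35) = -14*(28 + 35) = -14*63 = -882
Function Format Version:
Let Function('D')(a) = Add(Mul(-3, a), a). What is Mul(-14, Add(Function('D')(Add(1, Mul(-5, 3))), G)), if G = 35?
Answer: -882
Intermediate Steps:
Function('D')(a) = Mul(-2, a)
Mul(-14, Add(Function('D')(Add(1, Mul(-5, 3))), G)) = Mul(-14, Add(Mul(-2, Add(1, Mul(-5, 3))), 35)) = Mul(-14, Add(Mul(-2, Add(1, -15)), 35)) = Mul(-14, Add(Mul(-2, -14), 35)) = Mul(-14, Add(28, 35)) = Mul(-14, 63) = -882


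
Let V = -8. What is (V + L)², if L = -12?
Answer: 400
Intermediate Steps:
(V + L)² = (-8 - 12)² = (-20)² = 400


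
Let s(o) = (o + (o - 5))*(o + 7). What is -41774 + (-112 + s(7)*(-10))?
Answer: -43146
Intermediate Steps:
s(o) = (-5 + 2*o)*(7 + o) (s(o) = (o + (-5 + o))*(7 + o) = (-5 + 2*o)*(7 + o))
-41774 + (-112 + s(7)*(-10)) = -41774 + (-112 + (-35 + 2*7² + 9*7)*(-10)) = -41774 + (-112 + (-35 + 2*49 + 63)*(-10)) = -41774 + (-112 + (-35 + 98 + 63)*(-10)) = -41774 + (-112 + 126*(-10)) = -41774 + (-112 - 1260) = -41774 - 1372 = -43146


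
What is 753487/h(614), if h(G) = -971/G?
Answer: -462641018/971 ≈ -4.7646e+5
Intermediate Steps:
753487/h(614) = 753487/((-971/614)) = 753487/((-971*1/614)) = 753487/(-971/614) = 753487*(-614/971) = -462641018/971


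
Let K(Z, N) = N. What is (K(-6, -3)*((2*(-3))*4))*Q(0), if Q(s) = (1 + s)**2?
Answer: 72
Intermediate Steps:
(K(-6, -3)*((2*(-3))*4))*Q(0) = (-3*2*(-3)*4)*(1 + 0)**2 = -(-18)*4*1**2 = -3*(-24)*1 = 72*1 = 72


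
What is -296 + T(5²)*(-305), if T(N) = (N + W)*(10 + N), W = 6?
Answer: -331221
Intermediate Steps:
T(N) = (6 + N)*(10 + N) (T(N) = (N + 6)*(10 + N) = (6 + N)*(10 + N))
-296 + T(5²)*(-305) = -296 + (60 + (5²)² + 16*5²)*(-305) = -296 + (60 + 25² + 16*25)*(-305) = -296 + (60 + 625 + 400)*(-305) = -296 + 1085*(-305) = -296 - 330925 = -331221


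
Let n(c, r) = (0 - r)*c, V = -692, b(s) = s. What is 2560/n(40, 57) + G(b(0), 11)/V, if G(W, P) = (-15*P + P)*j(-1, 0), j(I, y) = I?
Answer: -26533/19722 ≈ -1.3454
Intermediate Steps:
G(W, P) = 14*P (G(W, P) = (-15*P + P)*(-1) = -14*P*(-1) = 14*P)
n(c, r) = -c*r (n(c, r) = (-r)*c = -c*r)
2560/n(40, 57) + G(b(0), 11)/V = 2560/((-1*40*57)) + (14*11)/(-692) = 2560/(-2280) + 154*(-1/692) = 2560*(-1/2280) - 77/346 = -64/57 - 77/346 = -26533/19722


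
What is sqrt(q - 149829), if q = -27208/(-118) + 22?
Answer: I*sqrt(520675531)/59 ≈ 386.75*I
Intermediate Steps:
q = 14902/59 (q = -27208*(-1)/118 + 22 = -179*(-76/59) + 22 = 13604/59 + 22 = 14902/59 ≈ 252.58)
sqrt(q - 149829) = sqrt(14902/59 - 149829) = sqrt(-8825009/59) = I*sqrt(520675531)/59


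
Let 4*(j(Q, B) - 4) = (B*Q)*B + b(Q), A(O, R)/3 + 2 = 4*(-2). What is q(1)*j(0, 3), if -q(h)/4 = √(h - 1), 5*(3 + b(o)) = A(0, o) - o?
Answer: 0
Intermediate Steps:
A(O, R) = -30 (A(O, R) = -6 + 3*(4*(-2)) = -6 + 3*(-8) = -6 - 24 = -30)
b(o) = -9 - o/5 (b(o) = -3 + (-30 - o)/5 = -3 + (-6 - o/5) = -9 - o/5)
q(h) = -4*√(-1 + h) (q(h) = -4*√(h - 1) = -4*√(-1 + h))
j(Q, B) = 7/4 - Q/20 + Q*B²/4 (j(Q, B) = 4 + ((B*Q)*B + (-9 - Q/5))/4 = 4 + (Q*B² + (-9 - Q/5))/4 = 4 + (-9 - Q/5 + Q*B²)/4 = 4 + (-9/4 - Q/20 + Q*B²/4) = 7/4 - Q/20 + Q*B²/4)
q(1)*j(0, 3) = (-4*√(-1 + 1))*(7/4 - 1/20*0 + (¼)*0*3²) = (-4*√0)*(7/4 + 0 + (¼)*0*9) = (-4*0)*(7/4 + 0 + 0) = 0*(7/4) = 0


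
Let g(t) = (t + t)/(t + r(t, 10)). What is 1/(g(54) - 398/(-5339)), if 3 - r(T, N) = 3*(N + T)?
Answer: -26695/19366 ≈ -1.3784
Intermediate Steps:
r(T, N) = 3 - 3*N - 3*T (r(T, N) = 3 - 3*(N + T) = 3 - (3*N + 3*T) = 3 + (-3*N - 3*T) = 3 - 3*N - 3*T)
g(t) = 2*t/(-27 - 2*t) (g(t) = (t + t)/(t + (3 - 3*10 - 3*t)) = (2*t)/(t + (3 - 30 - 3*t)) = (2*t)/(t + (-27 - 3*t)) = (2*t)/(-27 - 2*t) = 2*t/(-27 - 2*t))
1/(g(54) - 398/(-5339)) = 1/(-2*54/(27 + 2*54) - 398/(-5339)) = 1/(-2*54/(27 + 108) - 398*(-1/5339)) = 1/(-2*54/135 + 398/5339) = 1/(-2*54*1/135 + 398/5339) = 1/(-⅘ + 398/5339) = 1/(-19366/26695) = -26695/19366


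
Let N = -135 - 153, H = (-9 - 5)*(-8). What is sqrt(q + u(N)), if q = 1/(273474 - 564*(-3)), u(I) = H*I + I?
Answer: I*sqrt(273790240411922)/91722 ≈ 180.4*I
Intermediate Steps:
H = 112 (H = -14*(-8) = 112)
N = -288
u(I) = 113*I (u(I) = 112*I + I = 113*I)
q = 1/275166 (q = 1/(273474 + 1692) = 1/275166 ≈ 3.6342e-6)
sqrt(q + u(N)) = sqrt(1/275166 + 113*(-288)) = sqrt(1/275166 - 32544) = sqrt(-8955002303/275166) = I*sqrt(273790240411922)/91722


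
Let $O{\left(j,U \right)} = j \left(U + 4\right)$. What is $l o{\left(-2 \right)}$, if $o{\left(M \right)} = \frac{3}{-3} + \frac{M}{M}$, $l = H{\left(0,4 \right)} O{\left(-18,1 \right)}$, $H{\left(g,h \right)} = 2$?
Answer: $0$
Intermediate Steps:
$O{\left(j,U \right)} = j \left(4 + U\right)$
$l = -180$ ($l = 2 \left(- 18 \left(4 + 1\right)\right) = 2 \left(\left(-18\right) 5\right) = 2 \left(-90\right) = -180$)
$o{\left(M \right)} = 0$ ($o{\left(M \right)} = 3 \left(- \frac{1}{3}\right) + 1 = -1 + 1 = 0$)
$l o{\left(-2 \right)} = \left(-180\right) 0 = 0$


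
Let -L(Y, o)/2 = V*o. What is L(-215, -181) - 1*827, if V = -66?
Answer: -24719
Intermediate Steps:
L(Y, o) = 132*o (L(Y, o) = -(-132)*o = 132*o)
L(-215, -181) - 1*827 = 132*(-181) - 1*827 = -23892 - 827 = -24719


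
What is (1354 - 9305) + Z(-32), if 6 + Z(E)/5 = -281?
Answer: -9386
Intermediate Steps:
Z(E) = -1435 (Z(E) = -30 + 5*(-281) = -30 - 1405 = -1435)
(1354 - 9305) + Z(-32) = (1354 - 9305) - 1435 = -7951 - 1435 = -9386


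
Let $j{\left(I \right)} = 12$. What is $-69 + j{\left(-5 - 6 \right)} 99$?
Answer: $1119$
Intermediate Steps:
$-69 + j{\left(-5 - 6 \right)} 99 = -69 + 12 \cdot 99 = -69 + 1188 = 1119$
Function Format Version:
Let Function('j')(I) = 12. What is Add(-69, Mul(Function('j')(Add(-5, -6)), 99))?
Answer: 1119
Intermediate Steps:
Add(-69, Mul(Function('j')(Add(-5, -6)), 99)) = Add(-69, Mul(12, 99)) = Add(-69, 1188) = 1119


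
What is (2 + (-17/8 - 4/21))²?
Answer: 2809/28224 ≈ 0.099525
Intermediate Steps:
(2 + (-17/8 - 4/21))² = (2 - 389/168)² = (-53/168)² = 2809/28224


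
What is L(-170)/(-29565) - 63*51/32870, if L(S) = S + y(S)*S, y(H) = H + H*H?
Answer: 10696730837/64786770 ≈ 165.11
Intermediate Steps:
y(H) = H + H**2
L(S) = S + S**2*(1 + S) (L(S) = S + (S*(1 + S))*S = S + S**2*(1 + S))
L(-170)/(-29565) - 63*51/32870 = -170*(1 - 170*(1 - 170))/(-29565) - 63*51/32870 = -170*(1 - 170*(-169))*(-1/29565) - 3213*1/32870 = -170*(1 + 28730)*(-1/29565) - 3213/32870 = -170*28731*(-1/29565) - 3213/32870 = -4884270*(-1/29565) - 3213/32870 = 325618/1971 - 3213/32870 = 10696730837/64786770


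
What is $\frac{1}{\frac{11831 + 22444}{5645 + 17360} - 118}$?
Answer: $- \frac{4601}{536063} \approx -0.0085829$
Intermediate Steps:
$\frac{1}{\frac{11831 + 22444}{5645 + 17360} - 118} = \frac{1}{\frac{34275}{23005} - 118} = \frac{1}{34275 \cdot \frac{1}{23005} - 118} = \frac{1}{\frac{6855}{4601} - 118} = \frac{1}{- \frac{536063}{4601}} = - \frac{4601}{536063}$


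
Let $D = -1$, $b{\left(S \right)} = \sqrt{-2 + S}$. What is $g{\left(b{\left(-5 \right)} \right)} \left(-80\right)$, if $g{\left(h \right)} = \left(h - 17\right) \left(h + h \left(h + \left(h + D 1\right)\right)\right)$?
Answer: $-19040 + 1120 i \sqrt{7} \approx -19040.0 + 2963.2 i$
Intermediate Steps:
$g{\left(h \right)} = \left(-17 + h\right) \left(h + h \left(-1 + 2 h\right)\right)$ ($g{\left(h \right)} = \left(h - 17\right) \left(h + h \left(h + \left(h - 1\right)\right)\right) = \left(-17 + h\right) \left(h + h \left(h + \left(h - 1\right)\right)\right) = \left(-17 + h\right) \left(h + h \left(h + \left(-1 + h\right)\right)\right) = \left(-17 + h\right) \left(h + h \left(-1 + 2 h\right)\right)$)
$g{\left(b{\left(-5 \right)} \right)} \left(-80\right) = 2 \left(\sqrt{-2 - 5}\right)^{2} \left(-17 + \sqrt{-2 - 5}\right) \left(-80\right) = 2 \left(\sqrt{-7}\right)^{2} \left(-17 + \sqrt{-7}\right) \left(-80\right) = 2 \left(i \sqrt{7}\right)^{2} \left(-17 + i \sqrt{7}\right) \left(-80\right) = 2 \left(-7\right) \left(-17 + i \sqrt{7}\right) \left(-80\right) = \left(238 - 14 i \sqrt{7}\right) \left(-80\right) = -19040 + 1120 i \sqrt{7}$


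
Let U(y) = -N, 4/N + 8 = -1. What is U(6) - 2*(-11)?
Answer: 202/9 ≈ 22.444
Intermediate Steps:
N = -4/9 (N = 4/(-8 - 1) = 4/(-9) = 4*(-⅑) = -4/9 ≈ -0.44444)
U(y) = 4/9 (U(y) = -1*(-4/9) = 4/9)
U(6) - 2*(-11) = 4/9 - 2*(-11) = 4/9 + 22 = 202/9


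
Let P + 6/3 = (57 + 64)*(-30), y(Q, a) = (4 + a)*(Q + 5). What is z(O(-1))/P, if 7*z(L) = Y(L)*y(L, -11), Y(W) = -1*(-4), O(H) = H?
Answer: 1/227 ≈ 0.0044053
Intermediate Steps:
y(Q, a) = (4 + a)*(5 + Q)
Y(W) = 4
z(L) = -20 - 4*L (z(L) = (4*(20 + 4*L + 5*(-11) + L*(-11)))/7 = (4*(20 + 4*L - 55 - 11*L))/7 = (4*(-35 - 7*L))/7 = (-140 - 28*L)/7 = -20 - 4*L)
P = -3632 (P = -2 + (57 + 64)*(-30) = -2 + 121*(-30) = -2 - 3630 = -3632)
z(O(-1))/P = (-20 - 4*(-1))/(-3632) = (-20 + 4)*(-1/3632) = -16*(-1/3632) = 1/227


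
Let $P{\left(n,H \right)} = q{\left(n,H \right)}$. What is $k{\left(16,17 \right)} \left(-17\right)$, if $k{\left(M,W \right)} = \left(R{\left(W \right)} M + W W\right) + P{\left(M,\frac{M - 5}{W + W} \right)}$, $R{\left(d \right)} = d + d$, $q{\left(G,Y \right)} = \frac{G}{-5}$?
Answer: $- \frac{70533}{5} \approx -14107.0$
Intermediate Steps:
$q{\left(G,Y \right)} = - \frac{G}{5}$ ($q{\left(G,Y \right)} = G \left(- \frac{1}{5}\right) = - \frac{G}{5}$)
$P{\left(n,H \right)} = - \frac{n}{5}$
$R{\left(d \right)} = 2 d$
$k{\left(M,W \right)} = W^{2} - \frac{M}{5} + 2 M W$ ($k{\left(M,W \right)} = \left(2 W M + W W\right) - \frac{M}{5} = \left(2 M W + W^{2}\right) - \frac{M}{5} = \left(W^{2} + 2 M W\right) - \frac{M}{5} = W^{2} - \frac{M}{5} + 2 M W$)
$k{\left(16,17 \right)} \left(-17\right) = \left(17^{2} - \frac{16}{5} + 2 \cdot 16 \cdot 17\right) \left(-17\right) = \left(289 - \frac{16}{5} + 544\right) \left(-17\right) = \frac{4149}{5} \left(-17\right) = - \frac{70533}{5}$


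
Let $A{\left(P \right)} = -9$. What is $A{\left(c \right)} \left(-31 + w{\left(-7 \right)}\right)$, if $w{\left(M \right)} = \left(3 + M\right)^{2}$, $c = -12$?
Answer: $135$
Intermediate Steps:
$A{\left(c \right)} \left(-31 + w{\left(-7 \right)}\right) = - 9 \left(-31 + \left(3 - 7\right)^{2}\right) = - 9 \left(-31 + \left(-4\right)^{2}\right) = - 9 \left(-31 + 16\right) = \left(-9\right) \left(-15\right) = 135$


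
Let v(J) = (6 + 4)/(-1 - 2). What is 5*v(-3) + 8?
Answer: -26/3 ≈ -8.6667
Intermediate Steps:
v(J) = -10/3 (v(J) = 10/(-3) = 10*(-1/3) = -10/3)
5*v(-3) + 8 = 5*(-10/3) + 8 = -50/3 + 8 = -26/3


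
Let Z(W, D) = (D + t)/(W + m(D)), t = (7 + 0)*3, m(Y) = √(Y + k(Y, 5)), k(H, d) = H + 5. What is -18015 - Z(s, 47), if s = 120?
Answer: -85880225/4767 + 68*√11/4767 ≈ -18016.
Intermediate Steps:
k(H, d) = 5 + H
m(Y) = √(5 + 2*Y) (m(Y) = √(Y + (5 + Y)) = √(5 + 2*Y))
t = 21 (t = 7*3 = 21)
Z(W, D) = (21 + D)/(W + √(5 + 2*D)) (Z(W, D) = (D + 21)/(W + √(5 + 2*D)) = (21 + D)/(W + √(5 + 2*D)))
-18015 - Z(s, 47) = -18015 - (21 + 47)/(120 + √(5 + 2*47)) = -18015 - 68/(120 + √(5 + 94)) = -18015 - 68/(120 + √99) = -18015 - 68/(120 + 3*√11)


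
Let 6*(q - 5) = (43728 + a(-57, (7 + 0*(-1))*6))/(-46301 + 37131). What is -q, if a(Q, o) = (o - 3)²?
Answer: -76617/18340 ≈ -4.1776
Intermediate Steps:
a(Q, o) = (-3 + o)²
q = 76617/18340 (q = 5 + ((43728 + (-3 + (7 + 0*(-1))*6)²)/(-46301 + 37131))/6 = 5 + ((43728 + (-3 + (7 + 0)*6)²)/(-9170))/6 = 5 + ((43728 + (-3 + 7*6)²)*(-1/9170))/6 = 5 + ((43728 + (-3 + 42)²)*(-1/9170))/6 = 5 + ((43728 + 39²)*(-1/9170))/6 = 5 + ((43728 + 1521)*(-1/9170))/6 = 5 + (45249*(-1/9170))/6 = 5 + (⅙)*(-45249/9170) = 5 - 15083/18340 = 76617/18340 ≈ 4.1776)
-q = -1*76617/18340 = -76617/18340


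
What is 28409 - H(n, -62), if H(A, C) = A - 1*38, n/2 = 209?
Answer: 28029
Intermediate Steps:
n = 418 (n = 2*209 = 418)
H(A, C) = -38 + A (H(A, C) = A - 38 = -38 + A)
28409 - H(n, -62) = 28409 - (-38 + 418) = 28409 - 1*380 = 28409 - 380 = 28029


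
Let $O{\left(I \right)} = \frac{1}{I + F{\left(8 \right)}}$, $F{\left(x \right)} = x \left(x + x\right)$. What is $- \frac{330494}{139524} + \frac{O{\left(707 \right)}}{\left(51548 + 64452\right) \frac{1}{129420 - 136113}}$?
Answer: $- \frac{8003145668533}{3378573660000} \approx -2.3688$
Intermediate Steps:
$F{\left(x \right)} = 2 x^{2}$ ($F{\left(x \right)} = x 2 x = 2 x^{2}$)
$O{\left(I \right)} = \frac{1}{128 + I}$ ($O{\left(I \right)} = \frac{1}{I + 2 \cdot 8^{2}} = \frac{1}{I + 2 \cdot 64} = \frac{1}{I + 128} = \frac{1}{128 + I}$)
$- \frac{330494}{139524} + \frac{O{\left(707 \right)}}{\left(51548 + 64452\right) \frac{1}{129420 - 136113}} = - \frac{330494}{139524} + \frac{1}{\left(128 + 707\right) \frac{51548 + 64452}{129420 - 136113}} = \left(-330494\right) \frac{1}{139524} + \frac{1}{835 \frac{116000}{-6693}} = - \frac{165247}{69762} + \frac{1}{835 \cdot 116000 \left(- \frac{1}{6693}\right)} = - \frac{165247}{69762} + \frac{1}{835 \left(- \frac{116000}{6693}\right)} = - \frac{165247}{69762} + \frac{1}{835} \left(- \frac{6693}{116000}\right) = - \frac{165247}{69762} - \frac{6693}{96860000} = - \frac{8003145668533}{3378573660000}$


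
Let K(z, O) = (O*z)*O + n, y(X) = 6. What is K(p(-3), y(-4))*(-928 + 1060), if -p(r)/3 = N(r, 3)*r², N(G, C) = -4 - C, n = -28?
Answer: 894432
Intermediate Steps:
p(r) = 21*r² (p(r) = -3*(-4 - 1*3)*r² = -3*(-4 - 3)*r² = -(-21)*r² = 21*r²)
K(z, O) = -28 + z*O² (K(z, O) = (O*z)*O - 28 = z*O² - 28 = -28 + z*O²)
K(p(-3), y(-4))*(-928 + 1060) = (-28 + (21*(-3)²)*6²)*(-928 + 1060) = (-28 + (21*9)*36)*132 = (-28 + 189*36)*132 = (-28 + 6804)*132 = 6776*132 = 894432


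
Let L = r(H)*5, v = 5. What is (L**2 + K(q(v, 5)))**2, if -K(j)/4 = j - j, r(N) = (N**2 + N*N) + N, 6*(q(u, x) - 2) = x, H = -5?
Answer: 2562890625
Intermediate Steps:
q(u, x) = 2 + x/6
r(N) = N + 2*N**2 (r(N) = (N**2 + N**2) + N = 2*N**2 + N = N + 2*N**2)
K(j) = 0 (K(j) = -4*(j - j) = -4*0 = 0)
L = 225 (L = -5*(1 + 2*(-5))*5 = -5*(1 - 10)*5 = -5*(-9)*5 = 45*5 = 225)
(L**2 + K(q(v, 5)))**2 = (225**2 + 0)**2 = (50625 + 0)**2 = 50625**2 = 2562890625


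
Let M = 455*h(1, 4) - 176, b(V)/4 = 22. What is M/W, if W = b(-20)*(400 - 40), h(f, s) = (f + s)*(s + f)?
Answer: 3733/10560 ≈ 0.35350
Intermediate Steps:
h(f, s) = (f + s)**2 (h(f, s) = (f + s)*(f + s) = (f + s)**2)
b(V) = 88 (b(V) = 4*22 = 88)
M = 11199 (M = 455*(1 + 4)**2 - 176 = 455*5**2 - 176 = 455*25 - 176 = 11375 - 176 = 11199)
W = 31680 (W = 88*(400 - 40) = 88*360 = 31680)
M/W = 11199/31680 = 11199*(1/31680) = 3733/10560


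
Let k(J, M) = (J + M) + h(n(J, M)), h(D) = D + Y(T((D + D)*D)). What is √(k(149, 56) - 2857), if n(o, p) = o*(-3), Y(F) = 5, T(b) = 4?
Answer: I*√3094 ≈ 55.624*I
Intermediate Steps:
n(o, p) = -3*o
h(D) = 5 + D (h(D) = D + 5 = 5 + D)
k(J, M) = 5 + M - 2*J (k(J, M) = (J + M) + (5 - 3*J) = 5 + M - 2*J)
√(k(149, 56) - 2857) = √((5 + 56 - 2*149) - 2857) = √((5 + 56 - 298) - 2857) = √(-237 - 2857) = √(-3094) = I*√3094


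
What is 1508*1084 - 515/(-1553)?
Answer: 2538646131/1553 ≈ 1.6347e+6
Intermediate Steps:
1508*1084 - 515/(-1553) = 1634672 - 515*(-1/1553) = 1634672 + 515/1553 = 2538646131/1553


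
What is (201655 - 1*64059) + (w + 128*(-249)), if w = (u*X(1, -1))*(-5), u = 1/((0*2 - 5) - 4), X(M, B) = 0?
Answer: 105724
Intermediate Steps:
u = -1/9 (u = 1/((0 - 5) - 4) = 1/(-5 - 4) = 1/(-9) = -1/9 ≈ -0.11111)
w = 0 (w = -1/9*0*(-5) = 0*(-5) = 0)
(201655 - 1*64059) + (w + 128*(-249)) = (201655 - 1*64059) + (0 + 128*(-249)) = (201655 - 64059) + (0 - 31872) = 137596 - 31872 = 105724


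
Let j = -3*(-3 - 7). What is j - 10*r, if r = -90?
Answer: 930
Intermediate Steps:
j = 30 (j = -3*(-10) = 30)
j - 10*r = 30 - 10*(-90) = 30 + 900 = 930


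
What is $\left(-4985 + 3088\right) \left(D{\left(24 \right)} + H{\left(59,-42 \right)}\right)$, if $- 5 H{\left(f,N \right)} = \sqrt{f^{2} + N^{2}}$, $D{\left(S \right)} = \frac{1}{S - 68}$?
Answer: $\frac{1897}{44} + \frac{1897 \sqrt{5245}}{5} \approx 27520.0$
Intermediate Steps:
$D{\left(S \right)} = \frac{1}{-68 + S}$
$H{\left(f,N \right)} = - \frac{\sqrt{N^{2} + f^{2}}}{5}$ ($H{\left(f,N \right)} = - \frac{\sqrt{f^{2} + N^{2}}}{5} = - \frac{\sqrt{N^{2} + f^{2}}}{5}$)
$\left(-4985 + 3088\right) \left(D{\left(24 \right)} + H{\left(59,-42 \right)}\right) = \left(-4985 + 3088\right) \left(\frac{1}{-68 + 24} - \frac{\sqrt{\left(-42\right)^{2} + 59^{2}}}{5}\right) = - 1897 \left(\frac{1}{-44} - \frac{\sqrt{1764 + 3481}}{5}\right) = - 1897 \left(- \frac{1}{44} - \frac{\sqrt{5245}}{5}\right) = \frac{1897}{44} + \frac{1897 \sqrt{5245}}{5}$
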